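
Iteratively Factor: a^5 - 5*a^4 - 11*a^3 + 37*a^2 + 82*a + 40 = (a - 4)*(a^4 - a^3 - 15*a^2 - 23*a - 10) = (a - 4)*(a + 1)*(a^3 - 2*a^2 - 13*a - 10) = (a - 4)*(a + 1)*(a + 2)*(a^2 - 4*a - 5) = (a - 4)*(a + 1)^2*(a + 2)*(a - 5)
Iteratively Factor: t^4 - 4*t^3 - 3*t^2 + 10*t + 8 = (t + 1)*(t^3 - 5*t^2 + 2*t + 8) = (t - 4)*(t + 1)*(t^2 - t - 2) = (t - 4)*(t + 1)^2*(t - 2)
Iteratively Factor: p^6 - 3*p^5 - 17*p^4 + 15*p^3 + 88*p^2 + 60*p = (p + 2)*(p^5 - 5*p^4 - 7*p^3 + 29*p^2 + 30*p) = (p + 1)*(p + 2)*(p^4 - 6*p^3 - p^2 + 30*p) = (p + 1)*(p + 2)^2*(p^3 - 8*p^2 + 15*p) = (p - 3)*(p + 1)*(p + 2)^2*(p^2 - 5*p) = p*(p - 3)*(p + 1)*(p + 2)^2*(p - 5)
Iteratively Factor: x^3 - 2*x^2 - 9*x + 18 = (x - 2)*(x^2 - 9) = (x - 3)*(x - 2)*(x + 3)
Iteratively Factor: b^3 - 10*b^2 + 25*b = (b - 5)*(b^2 - 5*b) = b*(b - 5)*(b - 5)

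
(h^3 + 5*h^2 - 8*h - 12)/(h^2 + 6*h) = h - 1 - 2/h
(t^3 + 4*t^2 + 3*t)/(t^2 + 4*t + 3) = t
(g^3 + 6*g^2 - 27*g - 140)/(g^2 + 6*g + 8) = (g^2 + 2*g - 35)/(g + 2)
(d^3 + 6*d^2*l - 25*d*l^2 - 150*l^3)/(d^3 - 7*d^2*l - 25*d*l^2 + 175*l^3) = (d + 6*l)/(d - 7*l)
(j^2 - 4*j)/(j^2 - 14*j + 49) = j*(j - 4)/(j^2 - 14*j + 49)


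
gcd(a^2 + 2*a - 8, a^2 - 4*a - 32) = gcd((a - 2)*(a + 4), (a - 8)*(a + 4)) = a + 4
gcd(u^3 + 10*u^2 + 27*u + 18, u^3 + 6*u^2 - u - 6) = u^2 + 7*u + 6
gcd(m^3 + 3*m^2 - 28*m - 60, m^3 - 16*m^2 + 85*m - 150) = m - 5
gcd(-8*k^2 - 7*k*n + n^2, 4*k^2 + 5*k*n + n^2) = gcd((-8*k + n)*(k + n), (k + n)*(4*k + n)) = k + n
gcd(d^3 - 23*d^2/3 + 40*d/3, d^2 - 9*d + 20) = d - 5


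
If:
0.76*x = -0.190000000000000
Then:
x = -0.25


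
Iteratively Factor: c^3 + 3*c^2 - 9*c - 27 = (c - 3)*(c^2 + 6*c + 9) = (c - 3)*(c + 3)*(c + 3)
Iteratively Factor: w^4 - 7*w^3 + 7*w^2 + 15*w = (w + 1)*(w^3 - 8*w^2 + 15*w) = w*(w + 1)*(w^2 - 8*w + 15) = w*(w - 5)*(w + 1)*(w - 3)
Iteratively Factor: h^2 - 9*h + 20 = (h - 4)*(h - 5)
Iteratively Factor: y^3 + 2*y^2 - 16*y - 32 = (y - 4)*(y^2 + 6*y + 8) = (y - 4)*(y + 2)*(y + 4)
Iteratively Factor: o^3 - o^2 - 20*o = (o + 4)*(o^2 - 5*o) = o*(o + 4)*(o - 5)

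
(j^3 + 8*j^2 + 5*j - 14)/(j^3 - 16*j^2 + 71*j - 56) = (j^2 + 9*j + 14)/(j^2 - 15*j + 56)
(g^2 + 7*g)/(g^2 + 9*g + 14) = g/(g + 2)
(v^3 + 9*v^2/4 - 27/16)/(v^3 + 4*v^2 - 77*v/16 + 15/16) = (4*v^2 + 12*v + 9)/(4*v^2 + 19*v - 5)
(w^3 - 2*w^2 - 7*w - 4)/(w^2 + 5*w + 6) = (w^3 - 2*w^2 - 7*w - 4)/(w^2 + 5*w + 6)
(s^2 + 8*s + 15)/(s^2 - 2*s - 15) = (s + 5)/(s - 5)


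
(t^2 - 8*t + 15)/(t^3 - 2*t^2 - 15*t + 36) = (t - 5)/(t^2 + t - 12)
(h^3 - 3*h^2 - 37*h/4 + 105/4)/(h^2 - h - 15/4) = (2*h^2 - h - 21)/(2*h + 3)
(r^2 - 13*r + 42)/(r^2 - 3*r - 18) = (r - 7)/(r + 3)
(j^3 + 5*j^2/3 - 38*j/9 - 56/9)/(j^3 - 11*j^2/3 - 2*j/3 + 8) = (j + 7/3)/(j - 3)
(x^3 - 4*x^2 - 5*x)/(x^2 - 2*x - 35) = x*(-x^2 + 4*x + 5)/(-x^2 + 2*x + 35)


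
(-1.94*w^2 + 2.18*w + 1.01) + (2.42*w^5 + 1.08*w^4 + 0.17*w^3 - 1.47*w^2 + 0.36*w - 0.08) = 2.42*w^5 + 1.08*w^4 + 0.17*w^3 - 3.41*w^2 + 2.54*w + 0.93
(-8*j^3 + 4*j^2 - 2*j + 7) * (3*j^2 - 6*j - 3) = -24*j^5 + 60*j^4 - 6*j^3 + 21*j^2 - 36*j - 21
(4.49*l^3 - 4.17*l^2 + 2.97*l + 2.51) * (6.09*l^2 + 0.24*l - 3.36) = 27.3441*l^5 - 24.3177*l^4 + 2.0001*l^3 + 30.0099*l^2 - 9.3768*l - 8.4336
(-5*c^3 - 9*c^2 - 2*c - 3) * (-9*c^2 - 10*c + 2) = 45*c^5 + 131*c^4 + 98*c^3 + 29*c^2 + 26*c - 6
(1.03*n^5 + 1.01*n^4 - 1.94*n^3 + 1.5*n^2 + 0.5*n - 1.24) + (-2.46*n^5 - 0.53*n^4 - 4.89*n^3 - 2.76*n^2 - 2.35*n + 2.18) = -1.43*n^5 + 0.48*n^4 - 6.83*n^3 - 1.26*n^2 - 1.85*n + 0.94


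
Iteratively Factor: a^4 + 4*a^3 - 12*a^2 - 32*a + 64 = (a - 2)*(a^3 + 6*a^2 - 32) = (a - 2)^2*(a^2 + 8*a + 16) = (a - 2)^2*(a + 4)*(a + 4)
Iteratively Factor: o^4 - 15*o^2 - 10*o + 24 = (o - 1)*(o^3 + o^2 - 14*o - 24) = (o - 1)*(o + 3)*(o^2 - 2*o - 8) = (o - 4)*(o - 1)*(o + 3)*(o + 2)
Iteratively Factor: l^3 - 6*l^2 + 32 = (l - 4)*(l^2 - 2*l - 8) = (l - 4)^2*(l + 2)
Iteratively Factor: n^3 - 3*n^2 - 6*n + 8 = (n - 4)*(n^2 + n - 2) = (n - 4)*(n - 1)*(n + 2)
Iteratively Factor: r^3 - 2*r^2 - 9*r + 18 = (r - 2)*(r^2 - 9) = (r - 2)*(r + 3)*(r - 3)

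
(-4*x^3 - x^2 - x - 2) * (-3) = 12*x^3 + 3*x^2 + 3*x + 6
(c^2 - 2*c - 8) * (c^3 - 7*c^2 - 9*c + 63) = c^5 - 9*c^4 - 3*c^3 + 137*c^2 - 54*c - 504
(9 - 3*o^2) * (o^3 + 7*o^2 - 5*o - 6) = -3*o^5 - 21*o^4 + 24*o^3 + 81*o^2 - 45*o - 54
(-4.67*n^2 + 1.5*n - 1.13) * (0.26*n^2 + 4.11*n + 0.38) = -1.2142*n^4 - 18.8037*n^3 + 4.0966*n^2 - 4.0743*n - 0.4294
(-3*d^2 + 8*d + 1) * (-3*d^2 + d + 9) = 9*d^4 - 27*d^3 - 22*d^2 + 73*d + 9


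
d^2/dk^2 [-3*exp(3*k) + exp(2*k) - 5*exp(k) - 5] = (-27*exp(2*k) + 4*exp(k) - 5)*exp(k)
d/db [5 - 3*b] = -3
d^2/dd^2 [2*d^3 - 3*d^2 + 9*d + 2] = 12*d - 6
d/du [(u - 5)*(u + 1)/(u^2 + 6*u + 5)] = 10/(u^2 + 10*u + 25)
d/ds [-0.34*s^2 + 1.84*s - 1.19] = 1.84 - 0.68*s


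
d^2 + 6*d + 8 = (d + 2)*(d + 4)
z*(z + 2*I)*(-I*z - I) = -I*z^3 + 2*z^2 - I*z^2 + 2*z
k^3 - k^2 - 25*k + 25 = (k - 5)*(k - 1)*(k + 5)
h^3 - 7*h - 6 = (h - 3)*(h + 1)*(h + 2)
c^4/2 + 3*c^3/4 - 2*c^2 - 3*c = c*(c/2 + 1)*(c - 2)*(c + 3/2)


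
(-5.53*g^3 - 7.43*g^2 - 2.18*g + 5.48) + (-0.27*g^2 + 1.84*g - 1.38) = -5.53*g^3 - 7.7*g^2 - 0.34*g + 4.1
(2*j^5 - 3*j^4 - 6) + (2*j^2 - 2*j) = 2*j^5 - 3*j^4 + 2*j^2 - 2*j - 6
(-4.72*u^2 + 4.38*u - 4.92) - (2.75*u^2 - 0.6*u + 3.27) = -7.47*u^2 + 4.98*u - 8.19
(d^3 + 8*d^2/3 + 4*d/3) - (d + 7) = d^3 + 8*d^2/3 + d/3 - 7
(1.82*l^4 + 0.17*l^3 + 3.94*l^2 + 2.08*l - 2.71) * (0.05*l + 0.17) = 0.091*l^5 + 0.3179*l^4 + 0.2259*l^3 + 0.7738*l^2 + 0.2181*l - 0.4607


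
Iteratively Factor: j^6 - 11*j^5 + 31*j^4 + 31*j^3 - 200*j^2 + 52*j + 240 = (j - 5)*(j^5 - 6*j^4 + j^3 + 36*j^2 - 20*j - 48) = (j - 5)*(j - 2)*(j^4 - 4*j^3 - 7*j^2 + 22*j + 24) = (j - 5)*(j - 4)*(j - 2)*(j^3 - 7*j - 6) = (j - 5)*(j - 4)*(j - 2)*(j + 1)*(j^2 - j - 6) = (j - 5)*(j - 4)*(j - 2)*(j + 1)*(j + 2)*(j - 3)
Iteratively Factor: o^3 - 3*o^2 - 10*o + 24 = (o - 2)*(o^2 - o - 12) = (o - 4)*(o - 2)*(o + 3)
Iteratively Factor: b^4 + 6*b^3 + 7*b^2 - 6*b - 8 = (b + 2)*(b^3 + 4*b^2 - b - 4) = (b - 1)*(b + 2)*(b^2 + 5*b + 4) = (b - 1)*(b + 2)*(b + 4)*(b + 1)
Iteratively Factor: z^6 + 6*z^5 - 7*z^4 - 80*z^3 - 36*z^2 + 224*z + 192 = (z + 4)*(z^5 + 2*z^4 - 15*z^3 - 20*z^2 + 44*z + 48) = (z + 1)*(z + 4)*(z^4 + z^3 - 16*z^2 - 4*z + 48) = (z - 3)*(z + 1)*(z + 4)*(z^3 + 4*z^2 - 4*z - 16) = (z - 3)*(z - 2)*(z + 1)*(z + 4)*(z^2 + 6*z + 8) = (z - 3)*(z - 2)*(z + 1)*(z + 2)*(z + 4)*(z + 4)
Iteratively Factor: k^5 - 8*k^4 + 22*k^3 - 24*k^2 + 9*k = (k - 3)*(k^4 - 5*k^3 + 7*k^2 - 3*k) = (k - 3)*(k - 1)*(k^3 - 4*k^2 + 3*k) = (k - 3)^2*(k - 1)*(k^2 - k) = k*(k - 3)^2*(k - 1)*(k - 1)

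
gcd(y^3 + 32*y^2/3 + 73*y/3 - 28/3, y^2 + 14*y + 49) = y + 7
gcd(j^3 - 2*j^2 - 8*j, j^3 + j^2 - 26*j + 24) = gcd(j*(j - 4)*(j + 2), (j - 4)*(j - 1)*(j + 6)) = j - 4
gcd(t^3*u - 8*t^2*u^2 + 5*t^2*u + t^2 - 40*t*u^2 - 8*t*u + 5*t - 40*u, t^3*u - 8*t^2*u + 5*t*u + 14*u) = 1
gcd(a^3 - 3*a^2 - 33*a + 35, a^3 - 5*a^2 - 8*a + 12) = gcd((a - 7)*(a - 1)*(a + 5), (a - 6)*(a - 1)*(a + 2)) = a - 1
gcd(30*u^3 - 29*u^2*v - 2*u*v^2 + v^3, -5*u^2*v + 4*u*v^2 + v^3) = 5*u^2 - 4*u*v - v^2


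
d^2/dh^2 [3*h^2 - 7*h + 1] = 6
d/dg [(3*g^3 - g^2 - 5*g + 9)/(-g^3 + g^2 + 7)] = (2*g^4 - 10*g^3 + 95*g^2 - 32*g - 35)/(g^6 - 2*g^5 + g^4 - 14*g^3 + 14*g^2 + 49)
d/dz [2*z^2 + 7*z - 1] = 4*z + 7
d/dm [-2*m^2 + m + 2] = 1 - 4*m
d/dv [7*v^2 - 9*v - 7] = 14*v - 9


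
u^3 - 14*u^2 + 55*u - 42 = (u - 7)*(u - 6)*(u - 1)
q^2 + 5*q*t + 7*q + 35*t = (q + 7)*(q + 5*t)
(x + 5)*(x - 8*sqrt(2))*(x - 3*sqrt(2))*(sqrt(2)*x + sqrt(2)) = sqrt(2)*x^4 - 22*x^3 + 6*sqrt(2)*x^3 - 132*x^2 + 53*sqrt(2)*x^2 - 110*x + 288*sqrt(2)*x + 240*sqrt(2)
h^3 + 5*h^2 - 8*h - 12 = (h - 2)*(h + 1)*(h + 6)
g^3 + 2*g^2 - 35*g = g*(g - 5)*(g + 7)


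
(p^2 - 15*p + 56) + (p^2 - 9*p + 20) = 2*p^2 - 24*p + 76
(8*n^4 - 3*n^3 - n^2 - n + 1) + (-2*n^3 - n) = 8*n^4 - 5*n^3 - n^2 - 2*n + 1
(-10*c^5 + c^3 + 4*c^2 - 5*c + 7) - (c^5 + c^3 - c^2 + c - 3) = -11*c^5 + 5*c^2 - 6*c + 10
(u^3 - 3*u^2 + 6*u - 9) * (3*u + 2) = 3*u^4 - 7*u^3 + 12*u^2 - 15*u - 18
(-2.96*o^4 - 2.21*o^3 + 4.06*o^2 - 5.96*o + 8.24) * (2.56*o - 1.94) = -7.5776*o^5 + 0.0847999999999995*o^4 + 14.681*o^3 - 23.134*o^2 + 32.6568*o - 15.9856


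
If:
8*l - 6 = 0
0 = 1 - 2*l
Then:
No Solution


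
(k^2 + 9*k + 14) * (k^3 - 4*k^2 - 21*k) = k^5 + 5*k^4 - 43*k^3 - 245*k^2 - 294*k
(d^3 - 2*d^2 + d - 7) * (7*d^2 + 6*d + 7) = 7*d^5 - 8*d^4 + 2*d^3 - 57*d^2 - 35*d - 49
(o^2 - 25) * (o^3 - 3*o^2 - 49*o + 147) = o^5 - 3*o^4 - 74*o^3 + 222*o^2 + 1225*o - 3675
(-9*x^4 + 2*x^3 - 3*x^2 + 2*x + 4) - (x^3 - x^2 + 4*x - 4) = -9*x^4 + x^3 - 2*x^2 - 2*x + 8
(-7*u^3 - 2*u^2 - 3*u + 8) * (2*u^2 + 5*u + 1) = -14*u^5 - 39*u^4 - 23*u^3 - u^2 + 37*u + 8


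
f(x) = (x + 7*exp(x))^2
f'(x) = (x + 7*exp(x))*(14*exp(x) + 2)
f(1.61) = 1341.73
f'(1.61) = 2638.78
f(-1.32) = 0.30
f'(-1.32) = 3.16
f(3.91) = 124752.12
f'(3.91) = 247448.60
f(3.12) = 26129.00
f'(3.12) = 51572.62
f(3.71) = 83918.35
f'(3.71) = 166266.60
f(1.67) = 1509.72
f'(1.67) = 2967.38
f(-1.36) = 0.19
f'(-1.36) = 2.44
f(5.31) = 2021406.04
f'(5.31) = 4030556.50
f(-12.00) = 144.00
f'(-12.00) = -24.00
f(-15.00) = 225.00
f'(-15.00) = -30.00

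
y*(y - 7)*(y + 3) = y^3 - 4*y^2 - 21*y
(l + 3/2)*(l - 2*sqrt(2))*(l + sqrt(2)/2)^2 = l^4 - sqrt(2)*l^3 + 3*l^3/2 - 7*l^2/2 - 3*sqrt(2)*l^2/2 - 21*l/4 - sqrt(2)*l - 3*sqrt(2)/2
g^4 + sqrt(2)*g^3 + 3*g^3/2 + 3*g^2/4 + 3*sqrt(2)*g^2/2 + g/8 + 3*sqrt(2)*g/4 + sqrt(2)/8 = (g + 1/2)^3*(g + sqrt(2))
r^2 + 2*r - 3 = (r - 1)*(r + 3)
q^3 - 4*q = q*(q - 2)*(q + 2)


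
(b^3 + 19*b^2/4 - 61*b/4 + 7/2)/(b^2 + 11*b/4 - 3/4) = (b^2 + 5*b - 14)/(b + 3)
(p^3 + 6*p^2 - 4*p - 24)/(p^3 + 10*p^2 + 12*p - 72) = (p + 2)/(p + 6)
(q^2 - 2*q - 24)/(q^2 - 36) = (q + 4)/(q + 6)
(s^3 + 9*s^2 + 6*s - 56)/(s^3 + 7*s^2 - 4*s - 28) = (s + 4)/(s + 2)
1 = 1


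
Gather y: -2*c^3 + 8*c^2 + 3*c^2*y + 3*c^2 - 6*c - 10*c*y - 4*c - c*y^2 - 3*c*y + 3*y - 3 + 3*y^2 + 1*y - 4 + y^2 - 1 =-2*c^3 + 11*c^2 - 10*c + y^2*(4 - c) + y*(3*c^2 - 13*c + 4) - 8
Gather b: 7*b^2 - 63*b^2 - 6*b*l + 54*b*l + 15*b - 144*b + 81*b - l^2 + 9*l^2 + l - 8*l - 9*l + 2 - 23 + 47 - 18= -56*b^2 + b*(48*l - 48) + 8*l^2 - 16*l + 8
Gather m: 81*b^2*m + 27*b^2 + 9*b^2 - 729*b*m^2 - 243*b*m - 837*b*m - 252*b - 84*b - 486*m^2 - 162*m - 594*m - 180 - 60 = 36*b^2 - 336*b + m^2*(-729*b - 486) + m*(81*b^2 - 1080*b - 756) - 240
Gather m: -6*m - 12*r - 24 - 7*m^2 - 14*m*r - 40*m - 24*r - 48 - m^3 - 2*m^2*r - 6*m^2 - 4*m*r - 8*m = -m^3 + m^2*(-2*r - 13) + m*(-18*r - 54) - 36*r - 72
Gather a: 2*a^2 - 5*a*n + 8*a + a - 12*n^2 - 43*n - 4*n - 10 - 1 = 2*a^2 + a*(9 - 5*n) - 12*n^2 - 47*n - 11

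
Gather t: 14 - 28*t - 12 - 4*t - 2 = -32*t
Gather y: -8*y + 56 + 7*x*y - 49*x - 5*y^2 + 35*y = -49*x - 5*y^2 + y*(7*x + 27) + 56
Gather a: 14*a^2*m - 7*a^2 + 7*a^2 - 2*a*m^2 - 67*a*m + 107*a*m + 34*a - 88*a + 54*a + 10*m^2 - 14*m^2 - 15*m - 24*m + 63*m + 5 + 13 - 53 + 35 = 14*a^2*m + a*(-2*m^2 + 40*m) - 4*m^2 + 24*m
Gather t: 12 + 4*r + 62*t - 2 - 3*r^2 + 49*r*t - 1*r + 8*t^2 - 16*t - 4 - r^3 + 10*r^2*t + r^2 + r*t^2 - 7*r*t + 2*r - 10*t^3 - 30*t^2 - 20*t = -r^3 - 2*r^2 + 5*r - 10*t^3 + t^2*(r - 22) + t*(10*r^2 + 42*r + 26) + 6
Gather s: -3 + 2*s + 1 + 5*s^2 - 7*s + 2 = 5*s^2 - 5*s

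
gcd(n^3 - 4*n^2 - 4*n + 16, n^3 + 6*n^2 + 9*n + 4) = 1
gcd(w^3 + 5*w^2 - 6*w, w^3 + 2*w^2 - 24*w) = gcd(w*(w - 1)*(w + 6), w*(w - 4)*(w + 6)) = w^2 + 6*w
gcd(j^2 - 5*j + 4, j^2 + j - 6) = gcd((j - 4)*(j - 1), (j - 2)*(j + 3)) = 1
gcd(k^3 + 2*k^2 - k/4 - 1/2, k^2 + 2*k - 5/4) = k - 1/2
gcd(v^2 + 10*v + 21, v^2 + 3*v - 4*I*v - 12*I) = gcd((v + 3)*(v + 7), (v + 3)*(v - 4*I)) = v + 3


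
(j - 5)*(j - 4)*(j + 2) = j^3 - 7*j^2 + 2*j + 40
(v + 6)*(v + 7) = v^2 + 13*v + 42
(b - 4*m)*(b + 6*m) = b^2 + 2*b*m - 24*m^2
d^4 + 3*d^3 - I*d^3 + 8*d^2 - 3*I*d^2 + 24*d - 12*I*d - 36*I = (d + 3)*(d - 2*I)^2*(d + 3*I)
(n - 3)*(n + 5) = n^2 + 2*n - 15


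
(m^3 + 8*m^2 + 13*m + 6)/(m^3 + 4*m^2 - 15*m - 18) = (m + 1)/(m - 3)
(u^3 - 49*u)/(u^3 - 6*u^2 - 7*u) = (u + 7)/(u + 1)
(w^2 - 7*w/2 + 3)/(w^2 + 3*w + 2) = (w^2 - 7*w/2 + 3)/(w^2 + 3*w + 2)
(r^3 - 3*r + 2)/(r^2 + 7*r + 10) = (r^2 - 2*r + 1)/(r + 5)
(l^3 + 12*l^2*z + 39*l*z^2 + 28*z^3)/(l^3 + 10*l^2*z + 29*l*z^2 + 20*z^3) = (l + 7*z)/(l + 5*z)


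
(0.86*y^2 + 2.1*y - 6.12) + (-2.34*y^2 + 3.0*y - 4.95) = -1.48*y^2 + 5.1*y - 11.07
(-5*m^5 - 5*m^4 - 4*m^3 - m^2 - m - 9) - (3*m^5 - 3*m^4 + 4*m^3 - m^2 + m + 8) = -8*m^5 - 2*m^4 - 8*m^3 - 2*m - 17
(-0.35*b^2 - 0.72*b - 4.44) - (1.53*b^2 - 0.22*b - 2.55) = -1.88*b^2 - 0.5*b - 1.89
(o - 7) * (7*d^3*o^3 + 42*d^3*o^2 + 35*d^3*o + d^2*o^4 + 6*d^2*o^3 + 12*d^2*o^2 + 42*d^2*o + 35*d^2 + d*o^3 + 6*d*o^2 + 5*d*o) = 7*d^3*o^4 - 7*d^3*o^3 - 259*d^3*o^2 - 245*d^3*o + d^2*o^5 - d^2*o^4 - 30*d^2*o^3 - 42*d^2*o^2 - 259*d^2*o - 245*d^2 + d*o^4 - d*o^3 - 37*d*o^2 - 35*d*o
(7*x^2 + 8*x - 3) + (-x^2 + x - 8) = 6*x^2 + 9*x - 11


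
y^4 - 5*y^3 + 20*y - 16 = (y - 4)*(y - 2)*(y - 1)*(y + 2)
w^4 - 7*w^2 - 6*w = w*(w - 3)*(w + 1)*(w + 2)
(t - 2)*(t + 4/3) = t^2 - 2*t/3 - 8/3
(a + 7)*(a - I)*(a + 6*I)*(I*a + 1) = I*a^4 - 4*a^3 + 7*I*a^3 - 28*a^2 + 11*I*a^2 + 6*a + 77*I*a + 42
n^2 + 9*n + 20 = (n + 4)*(n + 5)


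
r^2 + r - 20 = (r - 4)*(r + 5)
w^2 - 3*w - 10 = (w - 5)*(w + 2)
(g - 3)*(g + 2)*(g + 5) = g^3 + 4*g^2 - 11*g - 30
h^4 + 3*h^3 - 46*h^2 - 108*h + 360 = (h - 6)*(h - 2)*(h + 5)*(h + 6)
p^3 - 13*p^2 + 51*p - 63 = (p - 7)*(p - 3)^2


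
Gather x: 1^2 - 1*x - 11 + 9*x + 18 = 8*x + 8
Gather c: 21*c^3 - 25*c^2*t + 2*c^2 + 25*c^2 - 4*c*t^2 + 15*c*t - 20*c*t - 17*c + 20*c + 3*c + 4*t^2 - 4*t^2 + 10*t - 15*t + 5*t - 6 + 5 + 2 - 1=21*c^3 + c^2*(27 - 25*t) + c*(-4*t^2 - 5*t + 6)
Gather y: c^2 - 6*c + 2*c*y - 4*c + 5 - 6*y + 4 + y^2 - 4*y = c^2 - 10*c + y^2 + y*(2*c - 10) + 9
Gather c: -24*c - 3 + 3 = -24*c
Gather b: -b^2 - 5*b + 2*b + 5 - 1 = -b^2 - 3*b + 4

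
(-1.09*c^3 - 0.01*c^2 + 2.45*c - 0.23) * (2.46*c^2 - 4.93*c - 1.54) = -2.6814*c^5 + 5.3491*c^4 + 7.7549*c^3 - 12.6289*c^2 - 2.6391*c + 0.3542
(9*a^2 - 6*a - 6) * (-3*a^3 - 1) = -27*a^5 + 18*a^4 + 18*a^3 - 9*a^2 + 6*a + 6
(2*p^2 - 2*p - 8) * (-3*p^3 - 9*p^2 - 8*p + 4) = -6*p^5 - 12*p^4 + 26*p^3 + 96*p^2 + 56*p - 32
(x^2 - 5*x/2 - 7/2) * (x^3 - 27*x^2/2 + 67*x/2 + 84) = x^5 - 16*x^4 + 255*x^3/4 + 95*x^2/2 - 1309*x/4 - 294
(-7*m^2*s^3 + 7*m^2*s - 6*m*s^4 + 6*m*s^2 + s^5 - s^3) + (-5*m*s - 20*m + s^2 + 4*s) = -7*m^2*s^3 + 7*m^2*s - 6*m*s^4 + 6*m*s^2 - 5*m*s - 20*m + s^5 - s^3 + s^2 + 4*s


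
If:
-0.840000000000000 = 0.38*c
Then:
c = -2.21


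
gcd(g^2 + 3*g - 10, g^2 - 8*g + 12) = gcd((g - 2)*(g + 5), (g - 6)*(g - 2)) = g - 2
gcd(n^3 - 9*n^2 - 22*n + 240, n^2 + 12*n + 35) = n + 5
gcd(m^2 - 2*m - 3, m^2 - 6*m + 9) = m - 3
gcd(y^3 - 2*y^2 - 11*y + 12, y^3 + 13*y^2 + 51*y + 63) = y + 3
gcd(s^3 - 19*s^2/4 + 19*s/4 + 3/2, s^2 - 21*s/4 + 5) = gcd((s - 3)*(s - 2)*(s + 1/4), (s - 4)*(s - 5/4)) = 1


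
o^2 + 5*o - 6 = (o - 1)*(o + 6)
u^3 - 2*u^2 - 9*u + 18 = (u - 3)*(u - 2)*(u + 3)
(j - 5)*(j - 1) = j^2 - 6*j + 5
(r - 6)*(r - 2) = r^2 - 8*r + 12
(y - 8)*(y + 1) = y^2 - 7*y - 8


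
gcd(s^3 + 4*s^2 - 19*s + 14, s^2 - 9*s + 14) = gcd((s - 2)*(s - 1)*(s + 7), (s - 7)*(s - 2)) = s - 2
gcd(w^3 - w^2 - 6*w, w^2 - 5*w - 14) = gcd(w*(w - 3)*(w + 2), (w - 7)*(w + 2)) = w + 2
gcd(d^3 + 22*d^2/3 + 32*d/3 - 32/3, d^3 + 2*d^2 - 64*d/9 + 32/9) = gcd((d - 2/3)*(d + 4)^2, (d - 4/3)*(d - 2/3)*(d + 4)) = d^2 + 10*d/3 - 8/3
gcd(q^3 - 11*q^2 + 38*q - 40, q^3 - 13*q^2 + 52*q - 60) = q^2 - 7*q + 10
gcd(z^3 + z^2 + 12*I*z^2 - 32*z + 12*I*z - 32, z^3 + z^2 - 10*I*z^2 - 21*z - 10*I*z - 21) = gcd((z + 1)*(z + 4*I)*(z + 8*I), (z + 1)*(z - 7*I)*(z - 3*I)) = z + 1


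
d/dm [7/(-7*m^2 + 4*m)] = 14*(7*m - 2)/(m^2*(7*m - 4)^2)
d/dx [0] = 0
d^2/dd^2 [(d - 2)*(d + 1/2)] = 2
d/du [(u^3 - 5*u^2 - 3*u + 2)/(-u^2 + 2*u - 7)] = (-u^4 + 4*u^3 - 34*u^2 + 74*u + 17)/(u^4 - 4*u^3 + 18*u^2 - 28*u + 49)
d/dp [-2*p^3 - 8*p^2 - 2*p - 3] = -6*p^2 - 16*p - 2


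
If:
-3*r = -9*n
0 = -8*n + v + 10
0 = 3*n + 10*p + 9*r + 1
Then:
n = v/8 + 5/4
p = -3*v/8 - 77/20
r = 3*v/8 + 15/4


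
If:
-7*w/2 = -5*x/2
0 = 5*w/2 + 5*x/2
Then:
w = 0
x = 0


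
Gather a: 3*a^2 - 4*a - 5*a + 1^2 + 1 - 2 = 3*a^2 - 9*a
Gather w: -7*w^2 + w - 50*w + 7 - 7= -7*w^2 - 49*w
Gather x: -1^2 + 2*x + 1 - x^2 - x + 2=-x^2 + x + 2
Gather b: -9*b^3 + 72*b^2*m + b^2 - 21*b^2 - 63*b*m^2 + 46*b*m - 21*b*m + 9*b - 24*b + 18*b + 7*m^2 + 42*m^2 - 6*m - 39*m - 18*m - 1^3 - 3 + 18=-9*b^3 + b^2*(72*m - 20) + b*(-63*m^2 + 25*m + 3) + 49*m^2 - 63*m + 14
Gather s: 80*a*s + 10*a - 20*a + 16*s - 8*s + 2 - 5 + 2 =-10*a + s*(80*a + 8) - 1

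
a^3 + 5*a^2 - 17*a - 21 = (a - 3)*(a + 1)*(a + 7)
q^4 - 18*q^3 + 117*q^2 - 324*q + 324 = (q - 6)^2*(q - 3)^2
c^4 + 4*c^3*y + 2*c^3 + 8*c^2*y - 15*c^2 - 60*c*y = c*(c - 3)*(c + 5)*(c + 4*y)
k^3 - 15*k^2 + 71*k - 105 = (k - 7)*(k - 5)*(k - 3)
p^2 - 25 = (p - 5)*(p + 5)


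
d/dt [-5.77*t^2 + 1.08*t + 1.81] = 1.08 - 11.54*t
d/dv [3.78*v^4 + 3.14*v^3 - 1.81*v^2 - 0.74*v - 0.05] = 15.12*v^3 + 9.42*v^2 - 3.62*v - 0.74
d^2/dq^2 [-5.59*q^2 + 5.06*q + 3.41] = -11.1800000000000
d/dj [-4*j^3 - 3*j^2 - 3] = 6*j*(-2*j - 1)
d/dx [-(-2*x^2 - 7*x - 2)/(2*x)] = 1 - 1/x^2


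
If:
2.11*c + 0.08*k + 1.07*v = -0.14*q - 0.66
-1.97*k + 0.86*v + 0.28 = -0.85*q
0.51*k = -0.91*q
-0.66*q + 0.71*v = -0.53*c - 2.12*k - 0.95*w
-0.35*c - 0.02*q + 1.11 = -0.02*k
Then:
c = 2.98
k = -2.17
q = 1.21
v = -6.49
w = 8.86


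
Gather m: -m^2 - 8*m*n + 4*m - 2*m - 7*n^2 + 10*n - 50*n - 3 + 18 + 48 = -m^2 + m*(2 - 8*n) - 7*n^2 - 40*n + 63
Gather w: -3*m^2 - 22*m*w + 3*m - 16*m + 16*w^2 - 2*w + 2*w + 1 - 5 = -3*m^2 - 22*m*w - 13*m + 16*w^2 - 4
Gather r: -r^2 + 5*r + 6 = -r^2 + 5*r + 6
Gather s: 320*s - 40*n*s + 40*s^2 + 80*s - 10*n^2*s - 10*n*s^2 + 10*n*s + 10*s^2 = s^2*(50 - 10*n) + s*(-10*n^2 - 30*n + 400)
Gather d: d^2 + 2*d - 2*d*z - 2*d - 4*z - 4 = d^2 - 2*d*z - 4*z - 4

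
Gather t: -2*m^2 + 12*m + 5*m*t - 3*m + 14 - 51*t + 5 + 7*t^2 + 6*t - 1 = -2*m^2 + 9*m + 7*t^2 + t*(5*m - 45) + 18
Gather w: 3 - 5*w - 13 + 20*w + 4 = 15*w - 6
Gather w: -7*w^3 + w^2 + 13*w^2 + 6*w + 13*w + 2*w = -7*w^3 + 14*w^2 + 21*w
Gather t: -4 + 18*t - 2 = 18*t - 6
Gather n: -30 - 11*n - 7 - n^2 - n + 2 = -n^2 - 12*n - 35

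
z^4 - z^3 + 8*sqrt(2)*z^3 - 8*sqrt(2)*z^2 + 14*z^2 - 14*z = z*(z - 1)*(z + sqrt(2))*(z + 7*sqrt(2))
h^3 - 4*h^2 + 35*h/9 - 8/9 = (h - 8/3)*(h - 1)*(h - 1/3)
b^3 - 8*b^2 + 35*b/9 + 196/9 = (b - 7)*(b - 7/3)*(b + 4/3)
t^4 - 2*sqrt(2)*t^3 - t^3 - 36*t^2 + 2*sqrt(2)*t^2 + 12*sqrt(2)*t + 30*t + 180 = (t - 3)*(t + 2)*(t - 5*sqrt(2))*(t + 3*sqrt(2))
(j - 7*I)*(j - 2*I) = j^2 - 9*I*j - 14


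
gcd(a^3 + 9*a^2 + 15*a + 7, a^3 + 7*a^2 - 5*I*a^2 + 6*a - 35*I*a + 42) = a + 7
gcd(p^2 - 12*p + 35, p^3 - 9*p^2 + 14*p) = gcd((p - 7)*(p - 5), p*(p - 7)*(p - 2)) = p - 7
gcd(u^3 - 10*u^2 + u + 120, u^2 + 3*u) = u + 3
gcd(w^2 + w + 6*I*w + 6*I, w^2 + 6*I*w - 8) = 1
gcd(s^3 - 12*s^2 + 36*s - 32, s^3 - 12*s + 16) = s^2 - 4*s + 4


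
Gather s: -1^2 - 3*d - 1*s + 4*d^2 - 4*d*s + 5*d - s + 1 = 4*d^2 + 2*d + s*(-4*d - 2)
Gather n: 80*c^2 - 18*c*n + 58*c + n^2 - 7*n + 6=80*c^2 + 58*c + n^2 + n*(-18*c - 7) + 6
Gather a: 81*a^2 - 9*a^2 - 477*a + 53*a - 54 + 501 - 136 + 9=72*a^2 - 424*a + 320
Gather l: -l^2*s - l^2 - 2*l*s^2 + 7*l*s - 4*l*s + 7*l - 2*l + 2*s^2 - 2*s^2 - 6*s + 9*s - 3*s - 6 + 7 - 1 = l^2*(-s - 1) + l*(-2*s^2 + 3*s + 5)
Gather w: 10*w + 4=10*w + 4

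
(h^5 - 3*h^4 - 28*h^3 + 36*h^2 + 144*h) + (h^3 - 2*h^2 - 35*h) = h^5 - 3*h^4 - 27*h^3 + 34*h^2 + 109*h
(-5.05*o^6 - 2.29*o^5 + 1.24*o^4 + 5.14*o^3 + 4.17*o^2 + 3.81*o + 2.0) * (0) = 0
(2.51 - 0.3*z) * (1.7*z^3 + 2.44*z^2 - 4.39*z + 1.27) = -0.51*z^4 + 3.535*z^3 + 7.4414*z^2 - 11.3999*z + 3.1877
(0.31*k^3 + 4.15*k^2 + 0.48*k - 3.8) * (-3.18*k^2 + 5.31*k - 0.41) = -0.9858*k^5 - 11.5509*k^4 + 20.383*k^3 + 12.9313*k^2 - 20.3748*k + 1.558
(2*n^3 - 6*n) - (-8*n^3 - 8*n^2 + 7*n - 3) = 10*n^3 + 8*n^2 - 13*n + 3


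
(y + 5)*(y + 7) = y^2 + 12*y + 35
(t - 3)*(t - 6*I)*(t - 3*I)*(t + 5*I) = t^4 - 3*t^3 - 4*I*t^3 + 27*t^2 + 12*I*t^2 - 81*t - 90*I*t + 270*I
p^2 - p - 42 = (p - 7)*(p + 6)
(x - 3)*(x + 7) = x^2 + 4*x - 21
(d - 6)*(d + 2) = d^2 - 4*d - 12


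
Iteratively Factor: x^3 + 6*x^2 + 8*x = (x)*(x^2 + 6*x + 8) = x*(x + 4)*(x + 2)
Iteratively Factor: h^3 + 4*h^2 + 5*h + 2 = (h + 1)*(h^2 + 3*h + 2) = (h + 1)*(h + 2)*(h + 1)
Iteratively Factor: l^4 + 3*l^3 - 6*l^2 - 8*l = (l + 1)*(l^3 + 2*l^2 - 8*l) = (l - 2)*(l + 1)*(l^2 + 4*l) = (l - 2)*(l + 1)*(l + 4)*(l)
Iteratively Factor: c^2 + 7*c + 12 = (c + 3)*(c + 4)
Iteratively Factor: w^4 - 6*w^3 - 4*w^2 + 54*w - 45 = (w - 5)*(w^3 - w^2 - 9*w + 9) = (w - 5)*(w - 3)*(w^2 + 2*w - 3) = (w - 5)*(w - 3)*(w + 3)*(w - 1)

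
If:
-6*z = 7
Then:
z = -7/6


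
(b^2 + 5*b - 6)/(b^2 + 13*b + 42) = (b - 1)/(b + 7)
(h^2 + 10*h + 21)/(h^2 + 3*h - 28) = (h + 3)/(h - 4)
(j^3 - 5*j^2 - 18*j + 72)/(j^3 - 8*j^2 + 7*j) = (j^3 - 5*j^2 - 18*j + 72)/(j*(j^2 - 8*j + 7))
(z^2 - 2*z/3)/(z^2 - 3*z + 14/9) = 3*z/(3*z - 7)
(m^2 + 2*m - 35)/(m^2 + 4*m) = (m^2 + 2*m - 35)/(m*(m + 4))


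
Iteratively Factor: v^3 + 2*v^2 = (v)*(v^2 + 2*v) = v^2*(v + 2)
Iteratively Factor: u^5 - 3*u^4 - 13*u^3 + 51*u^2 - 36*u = (u - 3)*(u^4 - 13*u^2 + 12*u) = (u - 3)*(u - 1)*(u^3 + u^2 - 12*u) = u*(u - 3)*(u - 1)*(u^2 + u - 12) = u*(u - 3)^2*(u - 1)*(u + 4)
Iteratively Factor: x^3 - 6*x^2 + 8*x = (x)*(x^2 - 6*x + 8) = x*(x - 4)*(x - 2)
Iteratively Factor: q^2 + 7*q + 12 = (q + 3)*(q + 4)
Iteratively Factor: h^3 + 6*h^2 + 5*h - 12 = (h - 1)*(h^2 + 7*h + 12) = (h - 1)*(h + 3)*(h + 4)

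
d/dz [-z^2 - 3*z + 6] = -2*z - 3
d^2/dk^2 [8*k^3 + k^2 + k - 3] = 48*k + 2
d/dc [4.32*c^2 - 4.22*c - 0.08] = 8.64*c - 4.22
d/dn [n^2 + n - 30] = 2*n + 1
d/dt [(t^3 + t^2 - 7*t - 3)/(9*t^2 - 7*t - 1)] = (9*t^4 - 14*t^3 + 53*t^2 + 52*t - 14)/(81*t^4 - 126*t^3 + 31*t^2 + 14*t + 1)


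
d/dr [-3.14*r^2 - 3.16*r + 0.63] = -6.28*r - 3.16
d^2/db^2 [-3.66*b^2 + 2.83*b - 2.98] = -7.32000000000000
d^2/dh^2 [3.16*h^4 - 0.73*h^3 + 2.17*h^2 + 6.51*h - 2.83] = 37.92*h^2 - 4.38*h + 4.34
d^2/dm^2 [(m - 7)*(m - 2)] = 2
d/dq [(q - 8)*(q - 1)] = 2*q - 9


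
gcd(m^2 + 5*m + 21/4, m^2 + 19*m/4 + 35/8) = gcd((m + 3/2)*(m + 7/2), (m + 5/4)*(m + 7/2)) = m + 7/2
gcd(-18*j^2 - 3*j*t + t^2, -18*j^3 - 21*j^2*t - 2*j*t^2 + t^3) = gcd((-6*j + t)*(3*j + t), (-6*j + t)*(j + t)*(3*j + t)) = -18*j^2 - 3*j*t + t^2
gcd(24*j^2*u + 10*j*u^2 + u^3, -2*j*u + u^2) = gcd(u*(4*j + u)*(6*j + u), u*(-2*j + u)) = u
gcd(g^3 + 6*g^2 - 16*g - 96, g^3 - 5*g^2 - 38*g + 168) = g^2 + 2*g - 24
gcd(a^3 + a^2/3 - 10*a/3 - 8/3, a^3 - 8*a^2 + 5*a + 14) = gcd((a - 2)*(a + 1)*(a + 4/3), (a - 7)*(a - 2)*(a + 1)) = a^2 - a - 2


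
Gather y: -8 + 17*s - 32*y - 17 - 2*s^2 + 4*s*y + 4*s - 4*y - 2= -2*s^2 + 21*s + y*(4*s - 36) - 27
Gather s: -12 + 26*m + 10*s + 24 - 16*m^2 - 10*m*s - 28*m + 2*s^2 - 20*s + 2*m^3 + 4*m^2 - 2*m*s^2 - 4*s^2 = 2*m^3 - 12*m^2 - 2*m + s^2*(-2*m - 2) + s*(-10*m - 10) + 12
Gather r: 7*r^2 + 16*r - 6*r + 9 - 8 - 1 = 7*r^2 + 10*r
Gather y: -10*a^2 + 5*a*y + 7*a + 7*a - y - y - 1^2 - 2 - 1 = -10*a^2 + 14*a + y*(5*a - 2) - 4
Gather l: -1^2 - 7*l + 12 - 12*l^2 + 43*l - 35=-12*l^2 + 36*l - 24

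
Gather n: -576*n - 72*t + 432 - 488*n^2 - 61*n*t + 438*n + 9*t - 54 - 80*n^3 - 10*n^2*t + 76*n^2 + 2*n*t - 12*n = -80*n^3 + n^2*(-10*t - 412) + n*(-59*t - 150) - 63*t + 378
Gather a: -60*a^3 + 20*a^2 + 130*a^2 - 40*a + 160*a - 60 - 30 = -60*a^3 + 150*a^2 + 120*a - 90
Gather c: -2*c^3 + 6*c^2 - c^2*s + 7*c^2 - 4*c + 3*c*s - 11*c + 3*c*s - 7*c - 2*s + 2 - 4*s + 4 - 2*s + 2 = -2*c^3 + c^2*(13 - s) + c*(6*s - 22) - 8*s + 8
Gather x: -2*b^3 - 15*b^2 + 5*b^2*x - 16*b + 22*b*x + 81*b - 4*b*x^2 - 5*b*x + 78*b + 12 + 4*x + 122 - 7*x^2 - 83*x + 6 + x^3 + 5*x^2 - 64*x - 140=-2*b^3 - 15*b^2 + 143*b + x^3 + x^2*(-4*b - 2) + x*(5*b^2 + 17*b - 143)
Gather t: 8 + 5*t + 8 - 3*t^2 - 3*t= -3*t^2 + 2*t + 16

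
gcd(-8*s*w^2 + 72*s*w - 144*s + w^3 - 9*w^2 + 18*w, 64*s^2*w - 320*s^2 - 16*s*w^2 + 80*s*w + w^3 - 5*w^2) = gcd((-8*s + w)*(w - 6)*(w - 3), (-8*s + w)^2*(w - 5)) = 8*s - w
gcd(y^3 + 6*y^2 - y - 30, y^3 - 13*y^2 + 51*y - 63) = 1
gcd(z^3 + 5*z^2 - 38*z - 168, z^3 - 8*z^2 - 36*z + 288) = z - 6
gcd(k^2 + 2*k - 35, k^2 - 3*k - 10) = k - 5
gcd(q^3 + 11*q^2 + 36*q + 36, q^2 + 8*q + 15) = q + 3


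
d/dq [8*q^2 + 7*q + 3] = 16*q + 7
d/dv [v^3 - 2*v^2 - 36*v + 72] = 3*v^2 - 4*v - 36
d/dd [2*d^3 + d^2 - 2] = 2*d*(3*d + 1)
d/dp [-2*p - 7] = -2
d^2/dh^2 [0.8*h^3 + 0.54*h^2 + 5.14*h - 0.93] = 4.8*h + 1.08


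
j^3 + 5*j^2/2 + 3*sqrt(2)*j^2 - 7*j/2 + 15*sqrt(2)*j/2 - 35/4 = (j + 5/2)*(j - sqrt(2)/2)*(j + 7*sqrt(2)/2)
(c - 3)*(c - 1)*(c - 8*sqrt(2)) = c^3 - 8*sqrt(2)*c^2 - 4*c^2 + 3*c + 32*sqrt(2)*c - 24*sqrt(2)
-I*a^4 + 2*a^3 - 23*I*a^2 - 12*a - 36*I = (a - 3*I)*(a - 2*I)*(a + 6*I)*(-I*a + 1)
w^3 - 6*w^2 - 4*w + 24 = (w - 6)*(w - 2)*(w + 2)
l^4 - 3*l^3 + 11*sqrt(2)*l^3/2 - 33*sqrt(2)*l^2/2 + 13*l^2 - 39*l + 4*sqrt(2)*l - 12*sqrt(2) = (l - 3)*(l + sqrt(2)/2)*(l + sqrt(2))*(l + 4*sqrt(2))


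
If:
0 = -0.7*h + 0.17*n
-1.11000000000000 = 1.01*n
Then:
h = -0.27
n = -1.10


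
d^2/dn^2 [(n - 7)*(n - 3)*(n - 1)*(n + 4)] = 12*n^2 - 42*n - 26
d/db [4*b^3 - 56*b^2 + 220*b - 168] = 12*b^2 - 112*b + 220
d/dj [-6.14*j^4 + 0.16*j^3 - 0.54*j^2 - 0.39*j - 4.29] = -24.56*j^3 + 0.48*j^2 - 1.08*j - 0.39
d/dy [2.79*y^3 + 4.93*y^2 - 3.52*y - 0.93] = 8.37*y^2 + 9.86*y - 3.52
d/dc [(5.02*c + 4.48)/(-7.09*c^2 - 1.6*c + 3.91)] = (35.5918*c^2 + 63.5264*c + 26.7962)/(50.2681*c^4 + 22.688*c^3 - 52.8838*c^2 - 12.512*c + 15.2881)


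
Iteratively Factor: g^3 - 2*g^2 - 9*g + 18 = (g - 3)*(g^2 + g - 6) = (g - 3)*(g + 3)*(g - 2)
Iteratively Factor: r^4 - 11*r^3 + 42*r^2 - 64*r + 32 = (r - 4)*(r^3 - 7*r^2 + 14*r - 8) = (r - 4)*(r - 2)*(r^2 - 5*r + 4) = (r - 4)*(r - 2)*(r - 1)*(r - 4)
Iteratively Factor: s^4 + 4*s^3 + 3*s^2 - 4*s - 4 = (s + 1)*(s^3 + 3*s^2 - 4) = (s + 1)*(s + 2)*(s^2 + s - 2) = (s + 1)*(s + 2)^2*(s - 1)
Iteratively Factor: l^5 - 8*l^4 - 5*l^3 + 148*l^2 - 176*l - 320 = (l - 4)*(l^4 - 4*l^3 - 21*l^2 + 64*l + 80) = (l - 4)*(l + 1)*(l^3 - 5*l^2 - 16*l + 80) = (l - 5)*(l - 4)*(l + 1)*(l^2 - 16) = (l - 5)*(l - 4)*(l + 1)*(l + 4)*(l - 4)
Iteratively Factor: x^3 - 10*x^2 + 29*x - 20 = (x - 1)*(x^2 - 9*x + 20) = (x - 4)*(x - 1)*(x - 5)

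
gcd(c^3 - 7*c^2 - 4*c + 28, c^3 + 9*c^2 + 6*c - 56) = c - 2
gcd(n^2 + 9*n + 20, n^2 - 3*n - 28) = n + 4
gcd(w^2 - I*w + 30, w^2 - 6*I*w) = w - 6*I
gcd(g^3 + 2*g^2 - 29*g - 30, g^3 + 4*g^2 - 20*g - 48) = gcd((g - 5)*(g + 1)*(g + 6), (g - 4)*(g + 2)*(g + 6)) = g + 6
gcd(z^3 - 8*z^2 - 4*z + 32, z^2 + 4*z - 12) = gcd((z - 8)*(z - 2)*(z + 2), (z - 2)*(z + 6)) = z - 2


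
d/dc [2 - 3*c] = -3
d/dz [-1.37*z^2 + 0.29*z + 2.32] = 0.29 - 2.74*z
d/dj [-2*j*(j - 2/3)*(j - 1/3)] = -6*j^2 + 4*j - 4/9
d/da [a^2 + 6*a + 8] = 2*a + 6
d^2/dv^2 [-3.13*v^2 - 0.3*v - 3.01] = -6.26000000000000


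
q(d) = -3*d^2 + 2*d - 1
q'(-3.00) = 20.00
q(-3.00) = -34.00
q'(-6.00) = 38.00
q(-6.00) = -121.00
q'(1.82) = -8.92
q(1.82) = -7.30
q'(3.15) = -16.90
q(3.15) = -24.47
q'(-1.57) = 11.42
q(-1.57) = -11.53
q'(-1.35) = 10.10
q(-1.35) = -9.17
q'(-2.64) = 17.84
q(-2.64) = -27.19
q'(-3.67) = 24.02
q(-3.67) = -48.75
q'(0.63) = -1.78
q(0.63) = -0.93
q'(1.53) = -7.18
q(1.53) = -4.96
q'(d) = 2 - 6*d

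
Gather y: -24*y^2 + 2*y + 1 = -24*y^2 + 2*y + 1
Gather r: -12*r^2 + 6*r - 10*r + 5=-12*r^2 - 4*r + 5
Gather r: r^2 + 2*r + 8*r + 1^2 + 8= r^2 + 10*r + 9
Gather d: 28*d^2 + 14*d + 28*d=28*d^2 + 42*d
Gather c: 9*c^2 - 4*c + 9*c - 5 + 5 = 9*c^2 + 5*c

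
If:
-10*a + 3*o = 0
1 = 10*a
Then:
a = 1/10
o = 1/3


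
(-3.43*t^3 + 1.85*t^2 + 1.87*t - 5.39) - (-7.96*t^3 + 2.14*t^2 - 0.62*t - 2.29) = 4.53*t^3 - 0.29*t^2 + 2.49*t - 3.1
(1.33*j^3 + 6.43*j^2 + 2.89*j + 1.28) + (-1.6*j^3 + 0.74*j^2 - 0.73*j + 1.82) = -0.27*j^3 + 7.17*j^2 + 2.16*j + 3.1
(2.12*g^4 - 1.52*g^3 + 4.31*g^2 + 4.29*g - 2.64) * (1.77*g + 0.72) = 3.7524*g^5 - 1.164*g^4 + 6.5343*g^3 + 10.6965*g^2 - 1.584*g - 1.9008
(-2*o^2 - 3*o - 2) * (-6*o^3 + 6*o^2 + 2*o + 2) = 12*o^5 + 6*o^4 - 10*o^3 - 22*o^2 - 10*o - 4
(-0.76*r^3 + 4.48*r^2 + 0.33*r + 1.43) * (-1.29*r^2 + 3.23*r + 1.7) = 0.9804*r^5 - 8.234*r^4 + 12.7527*r^3 + 6.8372*r^2 + 5.1799*r + 2.431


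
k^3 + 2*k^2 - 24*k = k*(k - 4)*(k + 6)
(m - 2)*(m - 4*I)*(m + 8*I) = m^3 - 2*m^2 + 4*I*m^2 + 32*m - 8*I*m - 64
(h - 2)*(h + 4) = h^2 + 2*h - 8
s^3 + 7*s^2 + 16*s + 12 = (s + 2)^2*(s + 3)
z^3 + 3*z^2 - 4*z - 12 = (z - 2)*(z + 2)*(z + 3)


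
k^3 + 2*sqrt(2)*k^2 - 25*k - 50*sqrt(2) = (k - 5)*(k + 5)*(k + 2*sqrt(2))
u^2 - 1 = (u - 1)*(u + 1)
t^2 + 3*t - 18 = (t - 3)*(t + 6)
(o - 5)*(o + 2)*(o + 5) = o^3 + 2*o^2 - 25*o - 50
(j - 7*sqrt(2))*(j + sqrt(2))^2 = j^3 - 5*sqrt(2)*j^2 - 26*j - 14*sqrt(2)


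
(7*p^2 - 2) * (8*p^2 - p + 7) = 56*p^4 - 7*p^3 + 33*p^2 + 2*p - 14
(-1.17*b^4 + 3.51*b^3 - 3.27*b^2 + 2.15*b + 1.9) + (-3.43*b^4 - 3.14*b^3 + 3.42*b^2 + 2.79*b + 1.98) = -4.6*b^4 + 0.37*b^3 + 0.15*b^2 + 4.94*b + 3.88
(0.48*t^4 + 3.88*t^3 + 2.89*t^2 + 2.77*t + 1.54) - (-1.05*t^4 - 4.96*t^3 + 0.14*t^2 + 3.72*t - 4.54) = 1.53*t^4 + 8.84*t^3 + 2.75*t^2 - 0.95*t + 6.08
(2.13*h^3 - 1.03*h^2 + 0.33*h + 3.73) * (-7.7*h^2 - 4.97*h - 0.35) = -16.401*h^5 - 2.6551*h^4 + 1.8326*h^3 - 30.0006*h^2 - 18.6536*h - 1.3055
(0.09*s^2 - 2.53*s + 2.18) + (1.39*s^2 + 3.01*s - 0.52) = 1.48*s^2 + 0.48*s + 1.66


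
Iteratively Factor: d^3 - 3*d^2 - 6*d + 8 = (d - 4)*(d^2 + d - 2) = (d - 4)*(d + 2)*(d - 1)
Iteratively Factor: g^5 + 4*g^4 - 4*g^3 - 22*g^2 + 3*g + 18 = (g + 1)*(g^4 + 3*g^3 - 7*g^2 - 15*g + 18) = (g + 1)*(g + 3)*(g^3 - 7*g + 6) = (g - 2)*(g + 1)*(g + 3)*(g^2 + 2*g - 3) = (g - 2)*(g - 1)*(g + 1)*(g + 3)*(g + 3)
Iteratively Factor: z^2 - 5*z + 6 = (z - 2)*(z - 3)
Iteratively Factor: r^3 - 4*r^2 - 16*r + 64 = (r - 4)*(r^2 - 16) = (r - 4)*(r + 4)*(r - 4)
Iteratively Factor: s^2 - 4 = (s + 2)*(s - 2)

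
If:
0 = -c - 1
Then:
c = -1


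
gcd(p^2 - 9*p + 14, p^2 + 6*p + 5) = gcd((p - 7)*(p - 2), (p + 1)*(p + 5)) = 1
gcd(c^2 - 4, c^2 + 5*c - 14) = c - 2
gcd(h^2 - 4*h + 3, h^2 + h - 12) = h - 3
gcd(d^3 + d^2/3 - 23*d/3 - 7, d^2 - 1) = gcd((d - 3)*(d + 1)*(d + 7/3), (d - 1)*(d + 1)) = d + 1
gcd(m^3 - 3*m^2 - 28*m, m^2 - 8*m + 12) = 1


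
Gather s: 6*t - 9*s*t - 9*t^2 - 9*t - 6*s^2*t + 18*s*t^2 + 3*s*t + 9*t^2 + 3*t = -6*s^2*t + s*(18*t^2 - 6*t)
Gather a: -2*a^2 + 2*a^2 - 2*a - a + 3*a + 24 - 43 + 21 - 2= 0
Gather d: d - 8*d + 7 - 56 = -7*d - 49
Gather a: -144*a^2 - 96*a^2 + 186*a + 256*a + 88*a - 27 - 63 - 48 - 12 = -240*a^2 + 530*a - 150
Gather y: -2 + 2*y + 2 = 2*y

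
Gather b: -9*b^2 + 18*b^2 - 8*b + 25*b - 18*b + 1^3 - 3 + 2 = 9*b^2 - b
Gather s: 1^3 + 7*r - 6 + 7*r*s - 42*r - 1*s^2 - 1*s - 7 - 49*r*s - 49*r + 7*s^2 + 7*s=-84*r + 6*s^2 + s*(6 - 42*r) - 12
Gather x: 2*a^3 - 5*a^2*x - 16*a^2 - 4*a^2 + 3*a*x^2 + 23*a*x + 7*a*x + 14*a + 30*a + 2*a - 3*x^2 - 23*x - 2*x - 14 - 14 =2*a^3 - 20*a^2 + 46*a + x^2*(3*a - 3) + x*(-5*a^2 + 30*a - 25) - 28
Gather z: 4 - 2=2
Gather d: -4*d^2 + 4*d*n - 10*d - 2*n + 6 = -4*d^2 + d*(4*n - 10) - 2*n + 6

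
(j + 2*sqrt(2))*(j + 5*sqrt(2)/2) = j^2 + 9*sqrt(2)*j/2 + 10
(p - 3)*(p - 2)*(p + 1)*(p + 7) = p^4 + 3*p^3 - 27*p^2 + 13*p + 42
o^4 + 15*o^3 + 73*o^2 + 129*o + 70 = (o + 1)*(o + 2)*(o + 5)*(o + 7)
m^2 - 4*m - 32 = (m - 8)*(m + 4)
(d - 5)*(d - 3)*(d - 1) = d^3 - 9*d^2 + 23*d - 15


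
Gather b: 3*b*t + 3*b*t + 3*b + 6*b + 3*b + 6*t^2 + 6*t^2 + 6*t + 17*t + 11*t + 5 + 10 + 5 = b*(6*t + 12) + 12*t^2 + 34*t + 20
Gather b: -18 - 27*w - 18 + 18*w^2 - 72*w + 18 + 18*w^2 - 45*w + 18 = 36*w^2 - 144*w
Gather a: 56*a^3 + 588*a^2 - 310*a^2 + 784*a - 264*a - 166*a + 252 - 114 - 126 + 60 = 56*a^3 + 278*a^2 + 354*a + 72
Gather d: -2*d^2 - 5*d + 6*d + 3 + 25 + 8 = -2*d^2 + d + 36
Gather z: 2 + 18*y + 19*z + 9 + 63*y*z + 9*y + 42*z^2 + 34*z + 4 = 27*y + 42*z^2 + z*(63*y + 53) + 15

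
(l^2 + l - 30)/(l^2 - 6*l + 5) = (l + 6)/(l - 1)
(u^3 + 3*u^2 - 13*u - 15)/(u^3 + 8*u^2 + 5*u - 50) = (u^2 - 2*u - 3)/(u^2 + 3*u - 10)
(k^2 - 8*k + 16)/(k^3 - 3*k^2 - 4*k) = (k - 4)/(k*(k + 1))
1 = 1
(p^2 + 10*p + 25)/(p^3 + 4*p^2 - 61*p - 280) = (p + 5)/(p^2 - p - 56)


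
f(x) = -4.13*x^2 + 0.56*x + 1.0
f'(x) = 0.56 - 8.26*x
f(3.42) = -45.39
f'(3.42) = -27.69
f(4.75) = -89.52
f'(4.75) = -38.68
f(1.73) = -10.39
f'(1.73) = -13.73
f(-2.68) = -30.16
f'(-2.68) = 22.70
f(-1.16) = -5.21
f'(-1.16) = 10.14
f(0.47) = 0.35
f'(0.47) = -3.32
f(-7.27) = -221.35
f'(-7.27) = 60.61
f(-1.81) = -13.54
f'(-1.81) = 15.51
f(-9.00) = -338.57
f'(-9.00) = 74.90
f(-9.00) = -338.57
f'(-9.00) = 74.90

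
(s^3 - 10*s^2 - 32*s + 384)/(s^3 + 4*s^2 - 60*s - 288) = (s - 8)/(s + 6)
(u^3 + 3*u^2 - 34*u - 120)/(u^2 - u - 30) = u + 4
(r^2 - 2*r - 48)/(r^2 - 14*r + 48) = (r + 6)/(r - 6)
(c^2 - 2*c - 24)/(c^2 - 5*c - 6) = (c + 4)/(c + 1)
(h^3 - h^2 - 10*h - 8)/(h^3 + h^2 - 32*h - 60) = (h^2 - 3*h - 4)/(h^2 - h - 30)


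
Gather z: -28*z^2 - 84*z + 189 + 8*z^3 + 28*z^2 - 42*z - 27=8*z^3 - 126*z + 162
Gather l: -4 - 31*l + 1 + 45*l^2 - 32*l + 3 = 45*l^2 - 63*l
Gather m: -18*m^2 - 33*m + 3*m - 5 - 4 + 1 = -18*m^2 - 30*m - 8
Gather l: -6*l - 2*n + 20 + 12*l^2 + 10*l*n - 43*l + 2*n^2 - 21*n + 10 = 12*l^2 + l*(10*n - 49) + 2*n^2 - 23*n + 30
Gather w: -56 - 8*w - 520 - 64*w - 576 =-72*w - 1152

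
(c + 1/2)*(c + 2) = c^2 + 5*c/2 + 1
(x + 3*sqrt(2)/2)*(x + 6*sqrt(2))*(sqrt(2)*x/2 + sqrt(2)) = sqrt(2)*x^3/2 + sqrt(2)*x^2 + 15*x^2/2 + 9*sqrt(2)*x + 15*x + 18*sqrt(2)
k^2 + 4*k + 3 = (k + 1)*(k + 3)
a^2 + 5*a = a*(a + 5)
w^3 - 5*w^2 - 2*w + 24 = (w - 4)*(w - 3)*(w + 2)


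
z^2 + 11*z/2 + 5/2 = (z + 1/2)*(z + 5)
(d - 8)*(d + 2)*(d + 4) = d^3 - 2*d^2 - 40*d - 64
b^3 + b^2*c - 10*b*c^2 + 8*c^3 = (b - 2*c)*(b - c)*(b + 4*c)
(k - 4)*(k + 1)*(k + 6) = k^3 + 3*k^2 - 22*k - 24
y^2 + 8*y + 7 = (y + 1)*(y + 7)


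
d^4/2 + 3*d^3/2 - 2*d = d*(d/2 + 1)*(d - 1)*(d + 2)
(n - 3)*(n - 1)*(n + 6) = n^3 + 2*n^2 - 21*n + 18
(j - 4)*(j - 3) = j^2 - 7*j + 12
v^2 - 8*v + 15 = (v - 5)*(v - 3)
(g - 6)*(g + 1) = g^2 - 5*g - 6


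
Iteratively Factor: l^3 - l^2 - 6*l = (l - 3)*(l^2 + 2*l) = (l - 3)*(l + 2)*(l)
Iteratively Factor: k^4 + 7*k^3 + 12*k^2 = (k + 3)*(k^3 + 4*k^2) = (k + 3)*(k + 4)*(k^2) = k*(k + 3)*(k + 4)*(k)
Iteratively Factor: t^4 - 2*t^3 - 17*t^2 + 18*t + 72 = (t - 3)*(t^3 + t^2 - 14*t - 24) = (t - 3)*(t + 2)*(t^2 - t - 12) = (t - 4)*(t - 3)*(t + 2)*(t + 3)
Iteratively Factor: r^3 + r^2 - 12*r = (r + 4)*(r^2 - 3*r) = r*(r + 4)*(r - 3)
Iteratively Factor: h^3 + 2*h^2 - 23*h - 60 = (h + 4)*(h^2 - 2*h - 15) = (h - 5)*(h + 4)*(h + 3)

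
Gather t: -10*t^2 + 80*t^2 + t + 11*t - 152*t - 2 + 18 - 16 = 70*t^2 - 140*t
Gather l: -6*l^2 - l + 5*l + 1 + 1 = -6*l^2 + 4*l + 2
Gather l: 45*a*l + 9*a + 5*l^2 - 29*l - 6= 9*a + 5*l^2 + l*(45*a - 29) - 6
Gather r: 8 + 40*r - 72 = 40*r - 64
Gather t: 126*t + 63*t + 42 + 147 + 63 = 189*t + 252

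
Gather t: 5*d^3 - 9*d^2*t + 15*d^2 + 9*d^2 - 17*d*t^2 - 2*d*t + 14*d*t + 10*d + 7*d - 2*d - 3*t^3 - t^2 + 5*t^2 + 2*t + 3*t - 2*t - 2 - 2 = 5*d^3 + 24*d^2 + 15*d - 3*t^3 + t^2*(4 - 17*d) + t*(-9*d^2 + 12*d + 3) - 4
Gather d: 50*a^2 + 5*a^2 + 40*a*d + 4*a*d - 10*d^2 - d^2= 55*a^2 + 44*a*d - 11*d^2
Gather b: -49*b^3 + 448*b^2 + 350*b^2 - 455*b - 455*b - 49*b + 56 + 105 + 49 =-49*b^3 + 798*b^2 - 959*b + 210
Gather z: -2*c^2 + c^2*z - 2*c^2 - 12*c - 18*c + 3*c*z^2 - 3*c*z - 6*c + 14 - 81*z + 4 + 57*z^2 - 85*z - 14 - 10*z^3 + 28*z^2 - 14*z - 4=-4*c^2 - 36*c - 10*z^3 + z^2*(3*c + 85) + z*(c^2 - 3*c - 180)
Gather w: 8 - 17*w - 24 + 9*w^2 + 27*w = 9*w^2 + 10*w - 16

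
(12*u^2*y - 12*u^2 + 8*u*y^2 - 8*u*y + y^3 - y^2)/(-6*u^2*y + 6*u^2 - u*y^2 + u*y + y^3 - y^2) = (6*u + y)/(-3*u + y)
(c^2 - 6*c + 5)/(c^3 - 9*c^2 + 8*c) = (c - 5)/(c*(c - 8))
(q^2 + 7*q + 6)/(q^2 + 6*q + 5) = (q + 6)/(q + 5)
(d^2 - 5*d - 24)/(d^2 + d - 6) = (d - 8)/(d - 2)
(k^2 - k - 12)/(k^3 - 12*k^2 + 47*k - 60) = (k + 3)/(k^2 - 8*k + 15)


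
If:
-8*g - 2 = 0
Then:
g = -1/4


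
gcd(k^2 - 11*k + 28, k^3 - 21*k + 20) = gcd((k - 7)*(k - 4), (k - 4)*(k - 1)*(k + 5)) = k - 4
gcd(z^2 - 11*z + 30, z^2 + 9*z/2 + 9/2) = 1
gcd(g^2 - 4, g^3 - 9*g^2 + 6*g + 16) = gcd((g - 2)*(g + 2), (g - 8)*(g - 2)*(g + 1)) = g - 2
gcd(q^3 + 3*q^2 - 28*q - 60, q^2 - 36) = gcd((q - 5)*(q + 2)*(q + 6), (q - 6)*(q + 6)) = q + 6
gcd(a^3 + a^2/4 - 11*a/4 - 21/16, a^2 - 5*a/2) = 1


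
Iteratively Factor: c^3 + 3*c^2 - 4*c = (c - 1)*(c^2 + 4*c) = c*(c - 1)*(c + 4)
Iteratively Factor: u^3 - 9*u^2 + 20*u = (u - 5)*(u^2 - 4*u) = u*(u - 5)*(u - 4)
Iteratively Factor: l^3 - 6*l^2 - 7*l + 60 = (l - 5)*(l^2 - l - 12) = (l - 5)*(l - 4)*(l + 3)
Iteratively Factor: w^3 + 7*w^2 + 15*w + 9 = (w + 1)*(w^2 + 6*w + 9) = (w + 1)*(w + 3)*(w + 3)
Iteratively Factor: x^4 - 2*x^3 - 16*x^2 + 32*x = (x - 2)*(x^3 - 16*x) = (x - 4)*(x - 2)*(x^2 + 4*x) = (x - 4)*(x - 2)*(x + 4)*(x)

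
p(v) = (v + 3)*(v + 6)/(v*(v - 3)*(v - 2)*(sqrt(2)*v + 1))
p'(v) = -sqrt(2)*(v + 3)*(v + 6)/(v*(v - 3)*(v - 2)*(sqrt(2)*v + 1)^2) + (v + 3)/(v*(v - 3)*(v - 2)*(sqrt(2)*v + 1)) + (v + 6)/(v*(v - 3)*(v - 2)*(sqrt(2)*v + 1)) - (v + 3)*(v + 6)/(v*(v - 3)*(v - 2)^2*(sqrt(2)*v + 1)) - (v + 3)*(v + 6)/(v*(v - 3)^2*(v - 2)*(sqrt(2)*v + 1)) - (v + 3)*(v + 6)/(v^2*(v - 3)*(v - 2)*(sqrt(2)*v + 1))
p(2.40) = -17.92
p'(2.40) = 22.72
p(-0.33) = -11.09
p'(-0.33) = -18.39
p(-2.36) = 0.02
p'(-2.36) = 0.06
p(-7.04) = 0.00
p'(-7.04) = 0.00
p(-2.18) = 0.03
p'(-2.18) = 0.10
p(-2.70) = 0.00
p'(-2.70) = 0.02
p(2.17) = -33.90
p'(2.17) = 175.29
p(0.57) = 6.56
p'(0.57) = -6.52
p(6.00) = 0.16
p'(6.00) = -0.11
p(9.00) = 0.03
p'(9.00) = -0.01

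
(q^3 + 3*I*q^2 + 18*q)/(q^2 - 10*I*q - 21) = q*(q + 6*I)/(q - 7*I)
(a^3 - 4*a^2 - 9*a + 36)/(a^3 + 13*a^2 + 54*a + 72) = (a^2 - 7*a + 12)/(a^2 + 10*a + 24)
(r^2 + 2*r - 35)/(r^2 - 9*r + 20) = (r + 7)/(r - 4)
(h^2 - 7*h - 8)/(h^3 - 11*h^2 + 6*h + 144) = (h + 1)/(h^2 - 3*h - 18)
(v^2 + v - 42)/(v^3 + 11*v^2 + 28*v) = (v - 6)/(v*(v + 4))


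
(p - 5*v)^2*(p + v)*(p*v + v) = p^4*v - 9*p^3*v^2 + p^3*v + 15*p^2*v^3 - 9*p^2*v^2 + 25*p*v^4 + 15*p*v^3 + 25*v^4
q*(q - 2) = q^2 - 2*q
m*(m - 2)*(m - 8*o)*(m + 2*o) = m^4 - 6*m^3*o - 2*m^3 - 16*m^2*o^2 + 12*m^2*o + 32*m*o^2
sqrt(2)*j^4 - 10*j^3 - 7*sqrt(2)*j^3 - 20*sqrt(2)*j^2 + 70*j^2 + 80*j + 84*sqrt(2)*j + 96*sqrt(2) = (j - 8)*(j - 6*sqrt(2))*(j + sqrt(2))*(sqrt(2)*j + sqrt(2))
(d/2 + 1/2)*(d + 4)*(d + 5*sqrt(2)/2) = d^3/2 + 5*sqrt(2)*d^2/4 + 5*d^2/2 + 2*d + 25*sqrt(2)*d/4 + 5*sqrt(2)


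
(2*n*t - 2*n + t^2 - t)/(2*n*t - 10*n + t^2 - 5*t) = (t - 1)/(t - 5)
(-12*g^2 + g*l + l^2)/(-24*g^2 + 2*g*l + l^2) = (-12*g^2 + g*l + l^2)/(-24*g^2 + 2*g*l + l^2)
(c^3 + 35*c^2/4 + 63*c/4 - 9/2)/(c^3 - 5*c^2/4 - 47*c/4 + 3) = (c + 6)/(c - 4)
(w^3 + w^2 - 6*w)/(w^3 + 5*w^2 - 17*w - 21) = w*(w^2 + w - 6)/(w^3 + 5*w^2 - 17*w - 21)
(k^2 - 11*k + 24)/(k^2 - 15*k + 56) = (k - 3)/(k - 7)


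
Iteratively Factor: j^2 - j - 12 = (j - 4)*(j + 3)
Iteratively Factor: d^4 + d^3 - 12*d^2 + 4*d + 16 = (d - 2)*(d^3 + 3*d^2 - 6*d - 8) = (d - 2)^2*(d^2 + 5*d + 4) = (d - 2)^2*(d + 1)*(d + 4)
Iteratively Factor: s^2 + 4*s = (s + 4)*(s)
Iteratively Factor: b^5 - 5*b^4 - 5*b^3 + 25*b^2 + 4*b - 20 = (b - 5)*(b^4 - 5*b^2 + 4) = (b - 5)*(b + 1)*(b^3 - b^2 - 4*b + 4) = (b - 5)*(b - 1)*(b + 1)*(b^2 - 4) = (b - 5)*(b - 1)*(b + 1)*(b + 2)*(b - 2)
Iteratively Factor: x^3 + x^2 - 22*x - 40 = (x + 2)*(x^2 - x - 20) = (x - 5)*(x + 2)*(x + 4)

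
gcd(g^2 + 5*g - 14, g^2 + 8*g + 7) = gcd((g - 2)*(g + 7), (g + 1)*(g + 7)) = g + 7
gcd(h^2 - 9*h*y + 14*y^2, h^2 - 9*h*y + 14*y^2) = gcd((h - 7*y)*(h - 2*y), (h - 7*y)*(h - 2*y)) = h^2 - 9*h*y + 14*y^2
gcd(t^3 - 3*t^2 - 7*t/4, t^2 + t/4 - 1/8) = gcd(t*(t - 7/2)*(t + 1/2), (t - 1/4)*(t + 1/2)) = t + 1/2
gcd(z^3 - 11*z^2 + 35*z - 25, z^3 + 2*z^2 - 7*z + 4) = z - 1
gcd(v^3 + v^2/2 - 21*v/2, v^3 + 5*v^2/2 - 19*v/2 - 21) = v^2 + v/2 - 21/2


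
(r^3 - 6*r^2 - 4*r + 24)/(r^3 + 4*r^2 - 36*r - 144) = (r^2 - 4)/(r^2 + 10*r + 24)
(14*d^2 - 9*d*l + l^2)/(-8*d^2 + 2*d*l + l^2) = (-7*d + l)/(4*d + l)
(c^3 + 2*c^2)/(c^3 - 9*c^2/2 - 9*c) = 2*c*(c + 2)/(2*c^2 - 9*c - 18)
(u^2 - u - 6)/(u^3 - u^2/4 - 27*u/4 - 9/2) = 4/(4*u + 3)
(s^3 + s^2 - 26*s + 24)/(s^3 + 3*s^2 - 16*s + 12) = (s - 4)/(s - 2)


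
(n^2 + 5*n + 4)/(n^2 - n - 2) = (n + 4)/(n - 2)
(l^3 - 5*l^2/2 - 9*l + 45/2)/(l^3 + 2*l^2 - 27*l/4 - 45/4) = 2*(l - 3)/(2*l + 3)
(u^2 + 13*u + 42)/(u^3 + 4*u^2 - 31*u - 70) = (u + 6)/(u^2 - 3*u - 10)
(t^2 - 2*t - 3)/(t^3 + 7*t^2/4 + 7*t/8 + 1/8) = 8*(t - 3)/(8*t^2 + 6*t + 1)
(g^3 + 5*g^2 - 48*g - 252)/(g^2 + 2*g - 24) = (g^2 - g - 42)/(g - 4)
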